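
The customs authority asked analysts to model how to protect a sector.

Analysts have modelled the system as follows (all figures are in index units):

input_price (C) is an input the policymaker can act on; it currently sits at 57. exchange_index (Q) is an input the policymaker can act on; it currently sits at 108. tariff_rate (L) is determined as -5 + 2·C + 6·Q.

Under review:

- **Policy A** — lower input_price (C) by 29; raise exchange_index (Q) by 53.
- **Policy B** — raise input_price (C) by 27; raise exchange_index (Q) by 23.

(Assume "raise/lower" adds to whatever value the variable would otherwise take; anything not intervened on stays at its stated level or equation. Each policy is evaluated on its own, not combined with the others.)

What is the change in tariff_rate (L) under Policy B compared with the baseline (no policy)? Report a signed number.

192

Baseline:
  C = 57
  Q = 108
  L = -5 + 2·57 + 6·108 = 757
Policy B (C + 27, Q + 23):
  C = 57 + 27 = 84
  Q = 108 + 23 = 131
  L = -5 + 2·84 + 6·131 = 949
Change in L: 949 − 757 = 192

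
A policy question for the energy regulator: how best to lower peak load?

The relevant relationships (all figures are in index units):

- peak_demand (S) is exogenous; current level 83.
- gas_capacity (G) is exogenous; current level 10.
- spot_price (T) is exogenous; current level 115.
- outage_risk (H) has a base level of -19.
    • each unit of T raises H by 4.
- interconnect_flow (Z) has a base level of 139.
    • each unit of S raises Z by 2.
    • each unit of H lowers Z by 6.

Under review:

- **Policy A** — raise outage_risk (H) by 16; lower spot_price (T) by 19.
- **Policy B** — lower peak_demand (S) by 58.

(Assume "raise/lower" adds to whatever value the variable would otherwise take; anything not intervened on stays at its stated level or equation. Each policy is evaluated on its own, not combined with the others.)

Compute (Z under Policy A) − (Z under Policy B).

Policy A (H + 16, T − 19):
  S = 83
  T = 115 − 19 = 96
  H = -19 + 4·96 (+16 from intervention) = 381
  Z = 139 + 2·83 − 6·381 = -1981
Policy B (S − 58):
  S = 83 − 58 = 25
  T = 115
  H = -19 + 4·115 = 441
  Z = 139 + 2·25 − 6·441 = -2457
Z: -1981 − (-2457) = 476

476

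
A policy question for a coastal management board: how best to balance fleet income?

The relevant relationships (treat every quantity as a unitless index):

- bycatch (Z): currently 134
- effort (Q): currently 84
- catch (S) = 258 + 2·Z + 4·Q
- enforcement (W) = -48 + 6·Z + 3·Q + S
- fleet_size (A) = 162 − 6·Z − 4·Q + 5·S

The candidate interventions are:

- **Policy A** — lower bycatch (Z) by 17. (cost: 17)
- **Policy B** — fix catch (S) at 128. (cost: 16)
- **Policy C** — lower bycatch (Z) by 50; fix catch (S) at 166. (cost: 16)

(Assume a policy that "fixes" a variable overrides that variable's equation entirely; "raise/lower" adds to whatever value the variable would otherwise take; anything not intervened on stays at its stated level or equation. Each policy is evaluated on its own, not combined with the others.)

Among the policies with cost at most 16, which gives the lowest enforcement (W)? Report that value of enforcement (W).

874

Policy B (S := 128):
  Z = 134
  Q = 84
  S = 128
  W = -48 + 6·134 + 3·84 + 128 = 1136
Policy C (Z − 50, S := 166):
  Z = 134 − 50 = 84
  Q = 84
  S = 166
  W = -48 + 6·84 + 3·84 + 166 = 874
Comparing — Policy B: W=1136, Policy C: W=874. Lowest is 874 (Policy C).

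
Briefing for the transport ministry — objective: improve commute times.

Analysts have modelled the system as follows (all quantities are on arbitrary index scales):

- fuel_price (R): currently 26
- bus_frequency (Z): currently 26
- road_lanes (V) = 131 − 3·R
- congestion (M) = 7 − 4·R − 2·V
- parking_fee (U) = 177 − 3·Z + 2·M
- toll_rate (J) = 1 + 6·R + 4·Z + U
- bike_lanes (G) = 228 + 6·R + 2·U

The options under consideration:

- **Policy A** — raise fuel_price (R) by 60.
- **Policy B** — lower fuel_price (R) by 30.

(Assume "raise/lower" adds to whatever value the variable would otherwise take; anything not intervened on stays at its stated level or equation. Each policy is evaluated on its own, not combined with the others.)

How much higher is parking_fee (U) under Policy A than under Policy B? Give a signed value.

Policy A (R + 60):
  R = 26 + 60 = 86
  Z = 26
  V = 131 − 3·86 = -127
  M = 7 − 4·86 − 2·(-127) = -83
  U = 177 − 3·26 + 2·(-83) = -67
Policy B (R − 30):
  R = 26 − 30 = -4
  Z = 26
  V = 131 − 3·(-4) = 143
  M = 7 − 4·(-4) − 2·143 = -263
  U = 177 − 3·26 + 2·(-263) = -427
U: -67 − (-427) = 360

360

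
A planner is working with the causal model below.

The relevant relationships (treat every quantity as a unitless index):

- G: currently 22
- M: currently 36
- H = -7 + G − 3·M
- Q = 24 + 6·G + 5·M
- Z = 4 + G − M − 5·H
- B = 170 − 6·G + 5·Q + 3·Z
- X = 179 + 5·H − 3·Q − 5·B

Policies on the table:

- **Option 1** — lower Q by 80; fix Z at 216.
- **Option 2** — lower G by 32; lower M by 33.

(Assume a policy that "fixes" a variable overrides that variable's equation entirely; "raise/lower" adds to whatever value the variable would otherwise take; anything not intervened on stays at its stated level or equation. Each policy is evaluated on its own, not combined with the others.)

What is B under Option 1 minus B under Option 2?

Option 1 (Q − 80, Z := 216):
  G = 22
  M = 36
  H = -7 + 22 − 3·36 = -93
  Q = 24 + 6·22 + 5·36 (−80 from intervention) = 256
  Z = 216
  B = 170 − 6·22 + 5·256 + 3·216 = 1966
Option 2 (G − 32, M − 33):
  G = 22 − 32 = -10
  M = 36 − 33 = 3
  H = -7 + (-10) − 3·3 = -26
  Q = 24 + 6·(-10) + 5·3 = -21
  Z = 4 + (-10) − 3 − 5·(-26) = 121
  B = 170 − 6·(-10) + 5·(-21) + 3·121 = 488
B: 1966 − 488 = 1478

1478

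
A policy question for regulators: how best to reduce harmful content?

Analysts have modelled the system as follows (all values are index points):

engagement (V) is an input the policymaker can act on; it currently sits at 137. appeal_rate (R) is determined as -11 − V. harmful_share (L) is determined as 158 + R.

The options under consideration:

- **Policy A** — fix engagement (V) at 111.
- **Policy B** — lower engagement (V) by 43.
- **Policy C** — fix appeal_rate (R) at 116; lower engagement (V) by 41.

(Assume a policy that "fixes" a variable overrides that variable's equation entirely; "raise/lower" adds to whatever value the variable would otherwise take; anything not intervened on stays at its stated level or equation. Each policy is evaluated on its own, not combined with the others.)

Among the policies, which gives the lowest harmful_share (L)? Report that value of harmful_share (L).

36

Policy A (V := 111):
  V = 111
  R = -11 − 111 = -122
  L = 158 + (-122) = 36
Policy B (V − 43):
  V = 137 − 43 = 94
  R = -11 − 94 = -105
  L = 158 + (-105) = 53
Policy C (R := 116, V − 41):
  V = 137 − 41 = 96
  R = 116
  L = 158 + 116 = 274
Comparing — Policy A: L=36, Policy B: L=53, Policy C: L=274. Lowest is 36 (Policy A).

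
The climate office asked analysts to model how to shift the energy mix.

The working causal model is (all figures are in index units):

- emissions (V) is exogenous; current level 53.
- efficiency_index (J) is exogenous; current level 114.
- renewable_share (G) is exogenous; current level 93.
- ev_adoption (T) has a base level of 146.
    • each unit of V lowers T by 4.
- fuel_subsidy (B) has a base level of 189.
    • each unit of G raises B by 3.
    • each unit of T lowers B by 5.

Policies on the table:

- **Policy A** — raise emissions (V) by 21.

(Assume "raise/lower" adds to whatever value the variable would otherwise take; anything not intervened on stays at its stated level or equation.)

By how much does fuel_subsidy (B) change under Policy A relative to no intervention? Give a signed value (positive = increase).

420

Baseline:
  V = 53
  G = 93
  T = 146 − 4·53 = -66
  B = 189 + 3·93 − 5·(-66) = 798
Policy A (V + 21):
  V = 53 + 21 = 74
  G = 93
  T = 146 − 4·74 = -150
  B = 189 + 3·93 − 5·(-150) = 1218
Change in B: 1218 − 798 = 420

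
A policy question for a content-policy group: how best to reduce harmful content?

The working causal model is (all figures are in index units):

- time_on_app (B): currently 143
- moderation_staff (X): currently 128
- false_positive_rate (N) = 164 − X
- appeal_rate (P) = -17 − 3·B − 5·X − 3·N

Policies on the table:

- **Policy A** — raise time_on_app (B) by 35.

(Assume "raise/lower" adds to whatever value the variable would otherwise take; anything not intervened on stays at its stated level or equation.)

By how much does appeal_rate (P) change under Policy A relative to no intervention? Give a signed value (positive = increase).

Baseline:
  B = 143
  X = 128
  N = 164 − 128 = 36
  P = -17 − 3·143 − 5·128 − 3·36 = -1194
Policy A (B + 35):
  B = 143 + 35 = 178
  X = 128
  N = 164 − 128 = 36
  P = -17 − 3·178 − 5·128 − 3·36 = -1299
Change in P: -1299 − (-1194) = -105

-105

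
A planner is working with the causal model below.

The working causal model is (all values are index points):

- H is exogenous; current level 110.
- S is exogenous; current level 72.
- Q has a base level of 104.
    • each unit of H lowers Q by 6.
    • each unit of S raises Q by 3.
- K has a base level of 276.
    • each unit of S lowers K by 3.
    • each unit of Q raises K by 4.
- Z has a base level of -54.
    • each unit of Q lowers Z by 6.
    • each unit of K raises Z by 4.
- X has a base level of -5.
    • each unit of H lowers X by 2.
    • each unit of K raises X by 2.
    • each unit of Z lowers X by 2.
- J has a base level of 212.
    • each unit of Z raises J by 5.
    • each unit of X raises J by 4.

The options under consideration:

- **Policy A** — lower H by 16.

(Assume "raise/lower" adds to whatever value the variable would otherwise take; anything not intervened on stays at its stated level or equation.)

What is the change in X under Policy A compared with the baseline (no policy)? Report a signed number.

Baseline:
  H = 110
  S = 72
  Q = 104 − 6·110 + 3·72 = -340
  K = 276 − 3·72 + 4·(-340) = -1300
  Z = -54 − 6·(-340) + 4·(-1300) = -3214
  X = -5 − 2·110 + 2·(-1300) − 2·(-3214) = 3603
Policy A (H − 16):
  H = 110 − 16 = 94
  S = 72
  Q = 104 − 6·94 + 3·72 = -244
  K = 276 − 3·72 + 4·(-244) = -916
  Z = -54 − 6·(-244) + 4·(-916) = -2254
  X = -5 − 2·94 + 2·(-916) − 2·(-2254) = 2483
Change in X: 2483 − 3603 = -1120

-1120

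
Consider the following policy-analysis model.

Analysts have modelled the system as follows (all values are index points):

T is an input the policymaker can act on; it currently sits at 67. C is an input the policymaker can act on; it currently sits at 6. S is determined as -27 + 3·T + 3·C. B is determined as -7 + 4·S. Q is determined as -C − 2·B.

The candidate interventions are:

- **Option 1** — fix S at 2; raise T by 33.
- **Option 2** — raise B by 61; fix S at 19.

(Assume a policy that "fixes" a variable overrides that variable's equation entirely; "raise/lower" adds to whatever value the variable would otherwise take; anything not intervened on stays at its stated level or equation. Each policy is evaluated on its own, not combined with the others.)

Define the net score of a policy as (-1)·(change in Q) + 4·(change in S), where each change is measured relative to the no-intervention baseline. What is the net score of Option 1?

-2280

Baseline:
  T = 67
  C = 6
  S = -27 + 3·67 + 3·6 = 192
  B = -7 + 4·192 = 761
  Q = 0 − 6 − 2·761 = -1528
Option 1 (S := 2, T + 33):
  T = 67 + 33 = 100
  C = 6
  S = 2
  B = -7 + 4·2 = 1
  Q = 0 − 6 − 2·1 = -8
ΔQ = -8 − (-1528) = 1520; ΔS = 2 − 192 = -190
Score = (-1)·1520 + 4·(-190) = -2280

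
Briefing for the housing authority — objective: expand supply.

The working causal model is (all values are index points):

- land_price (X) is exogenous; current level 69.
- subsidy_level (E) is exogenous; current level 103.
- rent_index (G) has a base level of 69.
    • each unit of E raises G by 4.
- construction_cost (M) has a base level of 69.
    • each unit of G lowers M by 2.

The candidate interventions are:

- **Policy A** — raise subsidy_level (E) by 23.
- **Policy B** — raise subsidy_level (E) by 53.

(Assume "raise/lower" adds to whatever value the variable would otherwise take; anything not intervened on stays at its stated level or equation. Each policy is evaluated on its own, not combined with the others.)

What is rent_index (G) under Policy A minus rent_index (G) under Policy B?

Policy A (E + 23):
  E = 103 + 23 = 126
  G = 69 + 4·126 = 573
Policy B (E + 53):
  E = 103 + 53 = 156
  G = 69 + 4·156 = 693
G: 573 − 693 = -120

-120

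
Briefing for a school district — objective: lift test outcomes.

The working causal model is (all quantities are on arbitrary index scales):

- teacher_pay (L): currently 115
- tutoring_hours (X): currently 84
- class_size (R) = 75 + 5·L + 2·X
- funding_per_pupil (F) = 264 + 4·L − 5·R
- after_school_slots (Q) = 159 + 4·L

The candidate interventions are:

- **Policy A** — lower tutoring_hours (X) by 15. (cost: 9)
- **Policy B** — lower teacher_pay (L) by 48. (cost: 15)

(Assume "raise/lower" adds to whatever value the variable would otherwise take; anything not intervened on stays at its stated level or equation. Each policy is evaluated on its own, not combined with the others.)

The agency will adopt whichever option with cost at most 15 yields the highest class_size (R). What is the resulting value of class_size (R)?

788

Policy A (X − 15):
  L = 115
  X = 84 − 15 = 69
  R = 75 + 5·115 + 2·69 = 788
Policy B (L − 48):
  L = 115 − 48 = 67
  X = 84
  R = 75 + 5·67 + 2·84 = 578
Comparing — Policy A: R=788, Policy B: R=578. Highest is 788 (Policy A).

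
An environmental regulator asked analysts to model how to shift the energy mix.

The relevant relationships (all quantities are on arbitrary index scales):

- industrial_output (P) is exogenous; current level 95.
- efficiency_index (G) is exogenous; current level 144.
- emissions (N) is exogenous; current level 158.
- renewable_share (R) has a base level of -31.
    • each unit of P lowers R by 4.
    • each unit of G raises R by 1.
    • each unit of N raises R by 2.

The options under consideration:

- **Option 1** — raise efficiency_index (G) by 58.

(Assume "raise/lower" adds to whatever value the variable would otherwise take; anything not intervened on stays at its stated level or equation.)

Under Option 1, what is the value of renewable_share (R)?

Option 1 (G + 58):
  P = 95
  G = 144 + 58 = 202
  N = 158
  R = -31 − 4·95 + 202 + 2·158 = 107

107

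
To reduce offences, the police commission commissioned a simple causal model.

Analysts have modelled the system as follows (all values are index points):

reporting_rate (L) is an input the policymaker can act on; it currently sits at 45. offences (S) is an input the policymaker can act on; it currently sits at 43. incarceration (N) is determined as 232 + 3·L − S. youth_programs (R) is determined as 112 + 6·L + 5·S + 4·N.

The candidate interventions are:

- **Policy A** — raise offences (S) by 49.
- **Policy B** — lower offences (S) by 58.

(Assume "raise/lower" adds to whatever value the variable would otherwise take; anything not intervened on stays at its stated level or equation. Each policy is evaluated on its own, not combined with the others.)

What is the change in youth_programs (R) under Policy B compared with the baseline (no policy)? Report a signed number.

Baseline:
  L = 45
  S = 43
  N = 232 + 3·45 − 43 = 324
  R = 112 + 6·45 + 5·43 + 4·324 = 1893
Policy B (S − 58):
  L = 45
  S = 43 − 58 = -15
  N = 232 + 3·45 − (-15) = 382
  R = 112 + 6·45 + 5·(-15) + 4·382 = 1835
Change in R: 1835 − 1893 = -58

-58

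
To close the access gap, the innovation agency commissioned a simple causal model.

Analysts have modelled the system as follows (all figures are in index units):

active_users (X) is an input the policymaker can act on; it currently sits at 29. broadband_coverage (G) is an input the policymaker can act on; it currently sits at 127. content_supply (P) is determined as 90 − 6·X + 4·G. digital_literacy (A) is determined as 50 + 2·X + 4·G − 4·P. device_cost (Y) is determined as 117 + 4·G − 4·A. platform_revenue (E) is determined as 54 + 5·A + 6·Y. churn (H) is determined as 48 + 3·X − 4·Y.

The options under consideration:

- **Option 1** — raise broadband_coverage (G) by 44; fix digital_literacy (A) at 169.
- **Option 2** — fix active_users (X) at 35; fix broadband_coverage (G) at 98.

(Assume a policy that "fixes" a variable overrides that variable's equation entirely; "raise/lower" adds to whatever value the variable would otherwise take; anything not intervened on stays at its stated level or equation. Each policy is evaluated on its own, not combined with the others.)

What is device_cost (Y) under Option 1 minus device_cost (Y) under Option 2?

-2688

Option 1 (G + 44, A := 169):
  X = 29
  G = 127 + 44 = 171
  P = 90 − 6·29 + 4·171 = 600
  A = 169
  Y = 117 + 4·171 − 4·169 = 125
Option 2 (X := 35, G := 98):
  X = 35
  G = 98
  P = 90 − 6·35 + 4·98 = 272
  A = 50 + 2·35 + 4·98 − 4·272 = -576
  Y = 117 + 4·98 − 4·(-576) = 2813
Y: 125 − 2813 = -2688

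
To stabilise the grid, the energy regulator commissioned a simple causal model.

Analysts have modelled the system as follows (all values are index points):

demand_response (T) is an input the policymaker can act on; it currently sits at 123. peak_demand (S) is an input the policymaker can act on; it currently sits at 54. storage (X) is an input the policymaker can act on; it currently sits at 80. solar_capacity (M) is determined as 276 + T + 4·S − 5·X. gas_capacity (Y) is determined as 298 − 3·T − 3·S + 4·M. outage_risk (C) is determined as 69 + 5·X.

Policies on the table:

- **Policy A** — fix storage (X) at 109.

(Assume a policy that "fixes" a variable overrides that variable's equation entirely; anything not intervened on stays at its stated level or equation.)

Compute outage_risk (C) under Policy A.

Policy A (X := 109):
  X = 109
  C = 69 + 5·109 = 614

614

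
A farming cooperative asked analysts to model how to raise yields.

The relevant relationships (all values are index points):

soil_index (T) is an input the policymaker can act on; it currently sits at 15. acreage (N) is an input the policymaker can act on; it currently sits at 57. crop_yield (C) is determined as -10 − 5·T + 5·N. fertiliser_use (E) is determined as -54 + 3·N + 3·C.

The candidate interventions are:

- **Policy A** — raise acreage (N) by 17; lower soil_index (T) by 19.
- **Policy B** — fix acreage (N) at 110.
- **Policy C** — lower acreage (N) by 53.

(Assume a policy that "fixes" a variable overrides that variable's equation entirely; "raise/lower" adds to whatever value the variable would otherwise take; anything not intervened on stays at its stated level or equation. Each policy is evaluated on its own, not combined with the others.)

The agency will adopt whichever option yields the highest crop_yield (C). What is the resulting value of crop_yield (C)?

465

Policy A (N + 17, T − 19):
  T = 15 − 19 = -4
  N = 57 + 17 = 74
  C = -10 − 5·(-4) + 5·74 = 380
Policy B (N := 110):
  T = 15
  N = 110
  C = -10 − 5·15 + 5·110 = 465
Policy C (N − 53):
  T = 15
  N = 57 − 53 = 4
  C = -10 − 5·15 + 5·4 = -65
Comparing — Policy A: C=380, Policy B: C=465, Policy C: C=-65. Highest is 465 (Policy B).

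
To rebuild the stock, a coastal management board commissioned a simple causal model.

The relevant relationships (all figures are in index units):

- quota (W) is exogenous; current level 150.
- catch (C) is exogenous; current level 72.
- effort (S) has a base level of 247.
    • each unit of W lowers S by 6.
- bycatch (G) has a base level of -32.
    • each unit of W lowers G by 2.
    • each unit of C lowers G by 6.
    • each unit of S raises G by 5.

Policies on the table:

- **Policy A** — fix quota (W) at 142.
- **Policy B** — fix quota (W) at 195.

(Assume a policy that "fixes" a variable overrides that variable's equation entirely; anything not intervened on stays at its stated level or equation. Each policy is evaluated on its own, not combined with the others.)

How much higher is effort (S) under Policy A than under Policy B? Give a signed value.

Policy A (W := 142):
  W = 142
  S = 247 − 6·142 = -605
Policy B (W := 195):
  W = 195
  S = 247 − 6·195 = -923
S: -605 − (-923) = 318

318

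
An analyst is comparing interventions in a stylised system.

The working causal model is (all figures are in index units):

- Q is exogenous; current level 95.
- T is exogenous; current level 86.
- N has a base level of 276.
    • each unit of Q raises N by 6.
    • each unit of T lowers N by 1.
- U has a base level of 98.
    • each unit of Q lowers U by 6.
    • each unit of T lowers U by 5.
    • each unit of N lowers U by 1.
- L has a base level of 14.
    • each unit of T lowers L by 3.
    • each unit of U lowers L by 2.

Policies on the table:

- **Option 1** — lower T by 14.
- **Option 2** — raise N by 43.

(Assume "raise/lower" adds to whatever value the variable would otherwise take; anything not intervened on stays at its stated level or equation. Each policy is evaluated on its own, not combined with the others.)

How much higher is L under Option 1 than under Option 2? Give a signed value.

-156

Option 1 (T − 14):
  Q = 95
  T = 86 − 14 = 72
  N = 276 + 6·95 − 72 = 774
  U = 98 − 6·95 − 5·72 − 774 = -1606
  L = 14 − 3·72 − 2·(-1606) = 3010
Option 2 (N + 43):
  Q = 95
  T = 86
  N = 276 + 6·95 − 86 (+43 from intervention) = 803
  U = 98 − 6·95 − 5·86 − 803 = -1705
  L = 14 − 3·86 − 2·(-1705) = 3166
L: 3010 − 3166 = -156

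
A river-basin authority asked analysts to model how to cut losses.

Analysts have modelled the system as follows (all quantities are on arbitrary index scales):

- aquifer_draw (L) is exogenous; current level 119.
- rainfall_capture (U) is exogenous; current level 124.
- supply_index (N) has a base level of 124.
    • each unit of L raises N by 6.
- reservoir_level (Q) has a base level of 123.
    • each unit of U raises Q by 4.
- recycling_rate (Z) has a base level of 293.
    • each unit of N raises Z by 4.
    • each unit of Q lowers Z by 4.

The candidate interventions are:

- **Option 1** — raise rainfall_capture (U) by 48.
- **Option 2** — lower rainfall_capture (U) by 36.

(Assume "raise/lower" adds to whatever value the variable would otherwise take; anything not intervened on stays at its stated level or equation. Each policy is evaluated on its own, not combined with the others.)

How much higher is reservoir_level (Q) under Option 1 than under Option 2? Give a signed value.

Option 1 (U + 48):
  U = 124 + 48 = 172
  Q = 123 + 4·172 = 811
Option 2 (U − 36):
  U = 124 − 36 = 88
  Q = 123 + 4·88 = 475
Q: 811 − 475 = 336

336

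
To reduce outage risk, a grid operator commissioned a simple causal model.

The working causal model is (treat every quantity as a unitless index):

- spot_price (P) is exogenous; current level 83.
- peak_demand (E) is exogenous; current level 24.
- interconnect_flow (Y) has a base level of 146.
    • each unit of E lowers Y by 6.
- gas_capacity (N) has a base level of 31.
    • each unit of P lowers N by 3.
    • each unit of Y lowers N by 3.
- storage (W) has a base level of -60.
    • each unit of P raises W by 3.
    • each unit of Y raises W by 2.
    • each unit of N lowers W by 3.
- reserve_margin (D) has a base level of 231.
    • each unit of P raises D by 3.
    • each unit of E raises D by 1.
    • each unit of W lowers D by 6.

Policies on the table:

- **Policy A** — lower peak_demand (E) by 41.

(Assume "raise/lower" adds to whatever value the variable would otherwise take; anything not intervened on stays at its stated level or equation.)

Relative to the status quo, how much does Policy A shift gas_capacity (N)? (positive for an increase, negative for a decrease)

Baseline:
  P = 83
  E = 24
  Y = 146 − 6·24 = 2
  N = 31 − 3·83 − 3·2 = -224
Policy A (E − 41):
  P = 83
  E = 24 − 41 = -17
  Y = 146 − 6·(-17) = 248
  N = 31 − 3·83 − 3·248 = -962
Change in N: -962 − (-224) = -738

-738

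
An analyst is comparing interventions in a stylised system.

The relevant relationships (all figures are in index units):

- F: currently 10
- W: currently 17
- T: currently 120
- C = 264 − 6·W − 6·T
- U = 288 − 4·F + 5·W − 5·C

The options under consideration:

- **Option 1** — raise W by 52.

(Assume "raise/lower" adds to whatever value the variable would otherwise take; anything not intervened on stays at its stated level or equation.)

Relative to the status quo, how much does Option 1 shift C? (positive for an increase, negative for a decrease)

-312

Baseline:
  W = 17
  T = 120
  C = 264 − 6·17 − 6·120 = -558
Option 1 (W + 52):
  W = 17 + 52 = 69
  T = 120
  C = 264 − 6·69 − 6·120 = -870
Change in C: -870 − (-558) = -312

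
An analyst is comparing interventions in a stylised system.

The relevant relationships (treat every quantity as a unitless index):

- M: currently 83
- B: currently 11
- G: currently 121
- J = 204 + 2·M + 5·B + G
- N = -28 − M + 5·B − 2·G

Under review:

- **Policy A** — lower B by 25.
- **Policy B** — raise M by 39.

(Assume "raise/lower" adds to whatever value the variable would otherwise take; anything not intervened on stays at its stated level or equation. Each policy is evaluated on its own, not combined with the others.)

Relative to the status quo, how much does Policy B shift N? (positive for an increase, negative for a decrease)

-39

Baseline:
  M = 83
  B = 11
  G = 121
  N = -28 − 83 + 5·11 − 2·121 = -298
Policy B (M + 39):
  M = 83 + 39 = 122
  B = 11
  G = 121
  N = -28 − 122 + 5·11 − 2·121 = -337
Change in N: -337 − (-298) = -39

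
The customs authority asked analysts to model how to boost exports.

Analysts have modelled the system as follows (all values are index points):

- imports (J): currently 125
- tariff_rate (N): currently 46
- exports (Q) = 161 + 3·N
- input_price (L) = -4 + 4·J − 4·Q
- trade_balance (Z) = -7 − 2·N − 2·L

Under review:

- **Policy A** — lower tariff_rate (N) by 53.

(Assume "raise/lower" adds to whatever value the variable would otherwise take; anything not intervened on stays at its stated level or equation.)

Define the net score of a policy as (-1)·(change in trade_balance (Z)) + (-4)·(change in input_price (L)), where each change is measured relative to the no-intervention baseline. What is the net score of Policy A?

Baseline:
  J = 125
  N = 46
  Q = 161 + 3·46 = 299
  L = -4 + 4·125 − 4·299 = -700
  Z = -7 − 2·46 − 2·(-700) = 1301
Policy A (N − 53):
  J = 125
  N = 46 − 53 = -7
  Q = 161 + 3·(-7) = 140
  L = -4 + 4·125 − 4·140 = -64
  Z = -7 − 2·(-7) − 2·(-64) = 135
ΔZ = 135 − 1301 = -1166; ΔL = -64 − (-700) = 636
Score = (-1)·(-1166) + (-4)·636 = -1378

-1378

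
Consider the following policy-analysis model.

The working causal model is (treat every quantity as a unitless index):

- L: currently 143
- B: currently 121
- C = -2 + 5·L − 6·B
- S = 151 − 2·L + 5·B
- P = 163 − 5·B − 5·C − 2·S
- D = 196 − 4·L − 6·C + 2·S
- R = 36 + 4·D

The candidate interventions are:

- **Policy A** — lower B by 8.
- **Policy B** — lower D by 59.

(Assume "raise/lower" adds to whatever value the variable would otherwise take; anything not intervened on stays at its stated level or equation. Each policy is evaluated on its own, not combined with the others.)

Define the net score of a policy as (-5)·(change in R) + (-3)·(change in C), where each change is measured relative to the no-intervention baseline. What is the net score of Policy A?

Baseline:
  L = 143
  B = 121
  C = -2 + 5·143 − 6·121 = -13
  S = 151 − 2·143 + 5·121 = 470
  D = 196 − 4·143 − 6·(-13) + 2·470 = 642
  R = 36 + 4·642 = 2604
Policy A (B − 8):
  L = 143
  B = 121 − 8 = 113
  C = -2 + 5·143 − 6·113 = 35
  S = 151 − 2·143 + 5·113 = 430
  D = 196 − 4·143 − 6·35 + 2·430 = 274
  R = 36 + 4·274 = 1132
ΔR = 1132 − 2604 = -1472; ΔC = 35 − (-13) = 48
Score = (-5)·(-1472) + (-3)·48 = 7216

7216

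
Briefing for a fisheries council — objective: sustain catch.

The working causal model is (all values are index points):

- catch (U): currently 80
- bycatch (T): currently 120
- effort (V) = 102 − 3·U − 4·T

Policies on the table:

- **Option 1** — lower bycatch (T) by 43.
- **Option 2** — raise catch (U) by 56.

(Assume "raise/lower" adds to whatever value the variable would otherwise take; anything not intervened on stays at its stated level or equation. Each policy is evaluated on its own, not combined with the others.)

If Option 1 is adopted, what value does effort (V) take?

-446

Option 1 (T − 43):
  U = 80
  T = 120 − 43 = 77
  V = 102 − 3·80 − 4·77 = -446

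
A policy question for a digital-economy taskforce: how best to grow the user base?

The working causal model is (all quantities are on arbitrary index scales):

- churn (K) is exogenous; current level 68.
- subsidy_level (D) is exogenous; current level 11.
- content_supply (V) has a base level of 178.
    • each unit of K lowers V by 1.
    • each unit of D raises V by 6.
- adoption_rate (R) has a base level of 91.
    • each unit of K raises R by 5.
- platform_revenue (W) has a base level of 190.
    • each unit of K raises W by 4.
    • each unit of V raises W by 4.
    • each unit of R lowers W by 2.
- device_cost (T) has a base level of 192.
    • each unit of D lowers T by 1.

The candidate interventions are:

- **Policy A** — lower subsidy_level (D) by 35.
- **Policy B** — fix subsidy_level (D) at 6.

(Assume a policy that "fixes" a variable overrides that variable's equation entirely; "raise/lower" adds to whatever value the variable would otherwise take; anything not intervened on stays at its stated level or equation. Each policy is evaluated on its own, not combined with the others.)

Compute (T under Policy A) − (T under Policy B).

30

Policy A (D − 35):
  D = 11 − 35 = -24
  T = 192 − (-24) = 216
Policy B (D := 6):
  D = 6
  T = 192 − 6 = 186
T: 216 − 186 = 30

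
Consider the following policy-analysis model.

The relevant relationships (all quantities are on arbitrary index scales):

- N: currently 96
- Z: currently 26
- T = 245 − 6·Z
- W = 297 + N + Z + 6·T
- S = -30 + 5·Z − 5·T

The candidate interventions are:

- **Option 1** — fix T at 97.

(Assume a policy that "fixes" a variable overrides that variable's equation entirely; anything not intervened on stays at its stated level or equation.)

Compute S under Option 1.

Option 1 (T := 97):
  Z = 26
  T = 97
  S = -30 + 5·26 − 5·97 = -385

-385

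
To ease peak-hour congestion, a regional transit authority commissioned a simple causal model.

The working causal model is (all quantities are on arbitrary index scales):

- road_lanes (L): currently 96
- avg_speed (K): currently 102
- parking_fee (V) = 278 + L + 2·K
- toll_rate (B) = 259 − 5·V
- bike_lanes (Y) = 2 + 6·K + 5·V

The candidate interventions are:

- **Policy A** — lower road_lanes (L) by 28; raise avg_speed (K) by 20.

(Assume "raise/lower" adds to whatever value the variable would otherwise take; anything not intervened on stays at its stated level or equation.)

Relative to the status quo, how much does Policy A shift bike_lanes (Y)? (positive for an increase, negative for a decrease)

180

Baseline:
  L = 96
  K = 102
  V = 278 + 96 + 2·102 = 578
  Y = 2 + 6·102 + 5·578 = 3504
Policy A (L − 28, K + 20):
  L = 96 − 28 = 68
  K = 102 + 20 = 122
  V = 278 + 68 + 2·122 = 590
  Y = 2 + 6·122 + 5·590 = 3684
Change in Y: 3684 − 3504 = 180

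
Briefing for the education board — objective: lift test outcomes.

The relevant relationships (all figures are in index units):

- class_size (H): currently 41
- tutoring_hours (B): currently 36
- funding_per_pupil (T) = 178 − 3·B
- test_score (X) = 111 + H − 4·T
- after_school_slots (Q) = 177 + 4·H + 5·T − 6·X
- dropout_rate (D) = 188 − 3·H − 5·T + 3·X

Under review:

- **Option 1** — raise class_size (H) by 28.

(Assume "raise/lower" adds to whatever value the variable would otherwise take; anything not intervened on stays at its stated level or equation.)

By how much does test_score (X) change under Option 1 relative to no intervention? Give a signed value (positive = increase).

Baseline:
  H = 41
  B = 36
  T = 178 − 3·36 = 70
  X = 111 + 41 − 4·70 = -128
Option 1 (H + 28):
  H = 41 + 28 = 69
  B = 36
  T = 178 − 3·36 = 70
  X = 111 + 69 − 4·70 = -100
Change in X: -100 − (-128) = 28

28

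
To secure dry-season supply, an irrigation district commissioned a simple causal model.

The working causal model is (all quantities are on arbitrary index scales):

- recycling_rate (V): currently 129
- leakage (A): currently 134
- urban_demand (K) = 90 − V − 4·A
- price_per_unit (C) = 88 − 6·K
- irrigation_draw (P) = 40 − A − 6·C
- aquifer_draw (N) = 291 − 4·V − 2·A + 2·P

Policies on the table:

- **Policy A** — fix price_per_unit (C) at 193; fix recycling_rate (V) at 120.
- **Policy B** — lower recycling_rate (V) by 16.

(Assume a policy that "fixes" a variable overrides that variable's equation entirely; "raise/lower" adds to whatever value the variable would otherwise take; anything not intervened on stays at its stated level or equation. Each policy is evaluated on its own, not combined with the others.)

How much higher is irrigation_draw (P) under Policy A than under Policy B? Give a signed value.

Policy A (C := 193, V := 120):
  V = 120
  A = 134
  K = 90 − 120 − 4·134 = -566
  C = 193
  P = 40 − 134 − 6·193 = -1252
Policy B (V − 16):
  V = 129 − 16 = 113
  A = 134
  K = 90 − 113 − 4·134 = -559
  C = 88 − 6·(-559) = 3442
  P = 40 − 134 − 6·3442 = -20746
P: -1252 − (-20746) = 19494

19494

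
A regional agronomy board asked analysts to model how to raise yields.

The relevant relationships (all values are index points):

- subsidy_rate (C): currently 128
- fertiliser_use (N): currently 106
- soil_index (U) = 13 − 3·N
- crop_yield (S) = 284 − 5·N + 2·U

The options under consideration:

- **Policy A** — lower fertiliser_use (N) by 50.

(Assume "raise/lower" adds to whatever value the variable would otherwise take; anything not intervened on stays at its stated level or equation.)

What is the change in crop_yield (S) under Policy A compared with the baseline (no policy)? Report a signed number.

550

Baseline:
  N = 106
  U = 13 − 3·106 = -305
  S = 284 − 5·106 + 2·(-305) = -856
Policy A (N − 50):
  N = 106 − 50 = 56
  U = 13 − 3·56 = -155
  S = 284 − 5·56 + 2·(-155) = -306
Change in S: -306 − (-856) = 550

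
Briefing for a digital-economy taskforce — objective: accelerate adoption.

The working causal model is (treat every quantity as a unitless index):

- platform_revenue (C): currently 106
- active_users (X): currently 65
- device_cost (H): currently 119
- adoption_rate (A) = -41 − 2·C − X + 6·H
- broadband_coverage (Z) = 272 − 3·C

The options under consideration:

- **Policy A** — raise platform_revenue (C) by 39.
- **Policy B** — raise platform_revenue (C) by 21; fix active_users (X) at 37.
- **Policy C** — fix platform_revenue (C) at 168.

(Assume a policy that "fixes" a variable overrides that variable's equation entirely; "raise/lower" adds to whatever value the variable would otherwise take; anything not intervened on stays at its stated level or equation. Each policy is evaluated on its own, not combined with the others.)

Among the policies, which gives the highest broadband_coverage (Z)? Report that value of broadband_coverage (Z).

-109

Policy A (C + 39):
  C = 106 + 39 = 145
  Z = 272 − 3·145 = -163
Policy B (C + 21, X := 37):
  C = 106 + 21 = 127
  Z = 272 − 3·127 = -109
Policy C (C := 168):
  C = 168
  Z = 272 − 3·168 = -232
Comparing — Policy A: Z=-163, Policy B: Z=-109, Policy C: Z=-232. Highest is -109 (Policy B).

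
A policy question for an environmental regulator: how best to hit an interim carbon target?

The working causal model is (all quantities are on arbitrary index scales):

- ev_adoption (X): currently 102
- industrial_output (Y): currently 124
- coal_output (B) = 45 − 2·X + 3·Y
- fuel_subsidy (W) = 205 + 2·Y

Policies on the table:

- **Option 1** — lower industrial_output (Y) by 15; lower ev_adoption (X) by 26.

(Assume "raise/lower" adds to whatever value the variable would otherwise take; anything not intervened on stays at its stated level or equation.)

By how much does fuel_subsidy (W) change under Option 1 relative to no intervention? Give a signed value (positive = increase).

-30

Baseline:
  Y = 124
  W = 205 + 2·124 = 453
Option 1 (Y − 15, X − 26):
  Y = 124 − 15 = 109
  W = 205 + 2·109 = 423
Change in W: 423 − 453 = -30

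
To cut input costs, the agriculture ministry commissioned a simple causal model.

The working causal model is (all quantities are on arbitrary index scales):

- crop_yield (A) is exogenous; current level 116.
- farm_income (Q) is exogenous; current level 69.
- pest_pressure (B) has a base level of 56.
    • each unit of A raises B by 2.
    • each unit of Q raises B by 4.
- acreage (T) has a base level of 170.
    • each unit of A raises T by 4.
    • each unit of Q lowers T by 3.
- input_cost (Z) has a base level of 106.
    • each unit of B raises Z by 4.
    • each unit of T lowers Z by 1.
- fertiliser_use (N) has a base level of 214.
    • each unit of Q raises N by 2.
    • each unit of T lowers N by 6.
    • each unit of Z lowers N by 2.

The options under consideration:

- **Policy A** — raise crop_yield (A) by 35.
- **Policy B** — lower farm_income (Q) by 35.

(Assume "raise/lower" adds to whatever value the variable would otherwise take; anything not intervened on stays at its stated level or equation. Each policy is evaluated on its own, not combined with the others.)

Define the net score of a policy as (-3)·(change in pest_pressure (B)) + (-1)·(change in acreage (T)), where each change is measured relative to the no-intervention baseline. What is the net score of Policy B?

315

Baseline:
  A = 116
  Q = 69
  B = 56 + 2·116 + 4·69 = 564
  T = 170 + 4·116 − 3·69 = 427
Policy B (Q − 35):
  A = 116
  Q = 69 − 35 = 34
  B = 56 + 2·116 + 4·34 = 424
  T = 170 + 4·116 − 3·34 = 532
ΔB = 424 − 564 = -140; ΔT = 532 − 427 = 105
Score = (-3)·(-140) + (-1)·105 = 315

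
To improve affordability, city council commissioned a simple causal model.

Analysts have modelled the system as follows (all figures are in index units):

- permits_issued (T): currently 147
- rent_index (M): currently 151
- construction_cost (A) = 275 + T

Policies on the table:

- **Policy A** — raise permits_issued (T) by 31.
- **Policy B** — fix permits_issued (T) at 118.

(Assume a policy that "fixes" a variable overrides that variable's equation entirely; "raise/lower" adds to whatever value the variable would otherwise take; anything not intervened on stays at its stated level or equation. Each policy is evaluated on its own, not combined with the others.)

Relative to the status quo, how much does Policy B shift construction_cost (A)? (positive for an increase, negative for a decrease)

-29

Baseline:
  T = 147
  A = 275 + 147 = 422
Policy B (T := 118):
  T = 118
  A = 275 + 118 = 393
Change in A: 393 − 422 = -29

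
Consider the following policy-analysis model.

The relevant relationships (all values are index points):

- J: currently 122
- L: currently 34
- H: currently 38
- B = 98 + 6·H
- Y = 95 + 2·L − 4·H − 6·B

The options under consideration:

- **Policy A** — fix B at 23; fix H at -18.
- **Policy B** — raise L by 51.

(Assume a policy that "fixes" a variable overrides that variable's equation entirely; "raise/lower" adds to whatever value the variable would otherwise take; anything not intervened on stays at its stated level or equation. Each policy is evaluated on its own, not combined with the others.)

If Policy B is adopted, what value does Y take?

Policy B (L + 51):
  L = 34 + 51 = 85
  H = 38
  B = 98 + 6·38 = 326
  Y = 95 + 2·85 − 4·38 − 6·326 = -1843

-1843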